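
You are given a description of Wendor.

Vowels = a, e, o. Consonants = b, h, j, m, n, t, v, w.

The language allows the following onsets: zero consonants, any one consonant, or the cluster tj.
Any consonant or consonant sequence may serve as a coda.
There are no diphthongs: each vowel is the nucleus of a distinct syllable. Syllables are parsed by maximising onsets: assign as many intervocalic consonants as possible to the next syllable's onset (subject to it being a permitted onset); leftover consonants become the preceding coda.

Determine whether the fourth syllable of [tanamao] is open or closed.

The vowels are a, a, a, o — 4 nuclei, so 4 syllables.
σ1/σ2 boundary: /n/ → onset of the next syllable (single consonants are always licit onsets).
σ2/σ3 boundary: /m/ is a single consonant, so it becomes the next onset.
σ3/σ4 boundary: no consonants, so the boundary falls immediately after /a/.
Putting it together: ta.na.ma.o.
Syllable 4 is /o/; it ends in its nucleus with no coda, so it is open.

open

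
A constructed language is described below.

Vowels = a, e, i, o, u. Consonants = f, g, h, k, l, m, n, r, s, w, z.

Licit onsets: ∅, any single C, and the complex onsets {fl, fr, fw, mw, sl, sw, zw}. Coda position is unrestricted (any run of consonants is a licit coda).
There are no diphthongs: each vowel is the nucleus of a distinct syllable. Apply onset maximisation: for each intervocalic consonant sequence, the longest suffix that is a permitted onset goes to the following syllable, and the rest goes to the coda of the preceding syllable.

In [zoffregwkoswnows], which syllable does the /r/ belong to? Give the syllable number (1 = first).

2

Vowels present: o, e, o, o; each is a nucleus, giving 4 syllables.
V1 /o/ – V2 /e/: /ffr/; trying suffixes from longest down, /fr/ is the first permitted one, so coda /f/ | onset /fr/.
V2 /e/ – V3 /o/: cluster /gwk/ — the longest permitted-onset suffix is /k/; onset = /k/, preceding coda = /gw/.
V3 /o/ – V4 /o/: /swn/ splits as /sw/ + /n/ (/n/ is the longest suffix that is a licit onset).
Syllabification: zof.fregw.kosw.nows.
The /r/ is in the onset of syllable 2 (/fregw/).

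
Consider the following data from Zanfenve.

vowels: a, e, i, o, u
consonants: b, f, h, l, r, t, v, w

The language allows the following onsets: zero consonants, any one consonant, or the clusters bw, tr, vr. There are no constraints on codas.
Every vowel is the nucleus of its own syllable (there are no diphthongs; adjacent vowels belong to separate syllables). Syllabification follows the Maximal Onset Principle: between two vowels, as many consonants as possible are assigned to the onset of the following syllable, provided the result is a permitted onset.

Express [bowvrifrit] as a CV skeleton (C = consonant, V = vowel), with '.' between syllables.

The vowels are o, i, i — 3 nuclei, so 3 syllables.
/o…i/ gap (V1→V2): /wvr/; trying suffixes from longest down, /vr/ is the first permitted one, so coda /w/ | onset /vr/.
/i…i/ gap (V2→V3): /fr/ — longest licit onset from the right is /r/, leaving /f/ as coda.
Result: bow.vrif.rit.
Mapping each syllable to C/V: /bow/ → CVC, /vrif/ → CCVC, /rit/ → CVC.

CVC.CCVC.CVC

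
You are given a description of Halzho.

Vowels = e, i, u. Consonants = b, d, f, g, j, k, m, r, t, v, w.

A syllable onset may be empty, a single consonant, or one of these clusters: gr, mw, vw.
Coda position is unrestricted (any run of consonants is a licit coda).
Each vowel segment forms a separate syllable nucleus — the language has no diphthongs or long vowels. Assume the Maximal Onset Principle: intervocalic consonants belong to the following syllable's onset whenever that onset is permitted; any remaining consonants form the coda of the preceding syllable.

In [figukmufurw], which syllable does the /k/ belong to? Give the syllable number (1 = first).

Vowels present: i, u, u, u; each is a nucleus, giving 4 syllables.
Between /i/ (V1) and /u/ (V2): /g/ is a single consonant, so it becomes the next onset.
Between /u/ (V2) and /u/ (V3): /km/; trying suffixes from longest down, /m/ is the first permitted one, so coda /k/ | onset /m/.
Between /u/ (V3) and /u/ (V4): /f/ → onset of the next syllable (single consonants are always licit onsets).
Result: fi.guk.mu.furw.
The /k/ is in the coda of syllable 2 (/guk/).

2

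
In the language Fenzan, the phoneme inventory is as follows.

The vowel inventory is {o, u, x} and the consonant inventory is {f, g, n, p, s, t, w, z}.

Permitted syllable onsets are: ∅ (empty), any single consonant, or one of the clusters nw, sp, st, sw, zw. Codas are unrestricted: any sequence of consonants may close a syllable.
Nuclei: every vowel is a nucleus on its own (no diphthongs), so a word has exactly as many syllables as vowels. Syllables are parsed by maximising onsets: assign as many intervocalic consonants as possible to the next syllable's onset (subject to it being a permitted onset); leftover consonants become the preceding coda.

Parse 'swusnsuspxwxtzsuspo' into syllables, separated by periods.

The vowels are u, u, x, x, u, o — 6 nuclei, so 6 syllables.
Between /u/ (V1) and /u/ (V2): /sns/; trying suffixes from longest down, /s/ is the first permitted one, so coda /sn/ | onset /s/.
Between /u/ (V2) and /x/ (V3): /sp/ — entire cluster is a permitted onset → onset /sp/, coda ∅.
Between /x/ (V3) and /x/ (V4): just /w/ — single C goes to the following onset.
Between /x/ (V4) and /u/ (V5): /tzs/ — longest licit onset from the right is /s/, leaving /tz/ as coda.
Between /u/ (V5) and /o/ (V6): /sp/ — entire cluster is a permitted onset → onset /sp/, coda ∅.

swusn.su.spx.wxtz.su.spo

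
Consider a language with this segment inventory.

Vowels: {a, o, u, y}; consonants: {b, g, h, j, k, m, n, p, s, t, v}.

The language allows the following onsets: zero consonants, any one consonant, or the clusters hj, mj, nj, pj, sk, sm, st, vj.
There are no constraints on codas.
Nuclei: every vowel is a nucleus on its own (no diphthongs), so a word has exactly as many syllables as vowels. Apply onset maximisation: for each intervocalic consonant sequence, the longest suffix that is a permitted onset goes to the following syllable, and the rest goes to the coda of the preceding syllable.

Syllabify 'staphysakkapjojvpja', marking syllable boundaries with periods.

The vowels are a, y, a, a, o, a — 6 nuclei, so 6 syllables.
Between /a/ (V1) and /y/ (V2): /ph/; trying suffixes from longest down, /h/ is the first permitted one, so coda /p/ | onset /h/.
Between /y/ (V2) and /a/ (V3): /s/ → onset of the next syllable (single consonants are always licit onsets).
Between /a/ (V3) and /a/ (V4): /kk/; trying suffixes from longest down, /k/ is the first permitted one, so coda /k/ | onset /k/.
Between /a/ (V4) and /o/ (V5): /pj/ is a licit onset in full, so it all attaches to the next syllable.
Between /o/ (V5) and /a/ (V6): /jvpj/ splits as /jv/ + /pj/ (/pj/ is the longest suffix that is a licit onset).

stap.hy.sak.ka.pjojv.pja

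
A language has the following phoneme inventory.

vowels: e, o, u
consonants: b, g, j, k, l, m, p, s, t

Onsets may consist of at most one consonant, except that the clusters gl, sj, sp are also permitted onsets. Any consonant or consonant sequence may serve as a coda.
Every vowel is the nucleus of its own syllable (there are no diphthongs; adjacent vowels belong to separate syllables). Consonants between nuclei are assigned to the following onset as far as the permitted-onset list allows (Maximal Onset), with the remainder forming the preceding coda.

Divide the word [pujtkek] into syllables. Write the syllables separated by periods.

pujt.kek

Vowels present: u, e; each is a nucleus, giving 2 syllables.
/u…e/ gap (V1→V2): /jtk/ — longest licit onset from the right is /k/, leaving /jt/ as coda.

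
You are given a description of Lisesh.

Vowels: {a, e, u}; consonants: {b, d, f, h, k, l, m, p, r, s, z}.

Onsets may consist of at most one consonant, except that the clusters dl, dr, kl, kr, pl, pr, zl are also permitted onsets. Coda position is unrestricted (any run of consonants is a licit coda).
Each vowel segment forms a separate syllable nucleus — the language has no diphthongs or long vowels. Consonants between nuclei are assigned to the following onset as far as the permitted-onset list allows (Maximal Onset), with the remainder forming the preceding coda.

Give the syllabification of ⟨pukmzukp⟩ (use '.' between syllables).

The vowels are u, u — 2 nuclei, so 2 syllables.
σ1/σ2 boundary: cluster /kmz/ — the longest permitted-onset suffix is /z/; onset = /z/, preceding coda = /km/.

pukm.zukp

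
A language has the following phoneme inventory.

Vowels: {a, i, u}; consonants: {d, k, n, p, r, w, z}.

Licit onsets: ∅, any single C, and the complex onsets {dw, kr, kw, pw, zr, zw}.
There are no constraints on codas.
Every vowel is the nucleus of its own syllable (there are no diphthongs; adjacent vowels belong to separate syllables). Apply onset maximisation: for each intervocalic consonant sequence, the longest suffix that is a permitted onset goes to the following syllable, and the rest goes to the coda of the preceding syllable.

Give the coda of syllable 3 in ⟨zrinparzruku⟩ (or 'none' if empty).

none

Vowels present: i, a, u, u; each is a nucleus, giving 4 syllables.
V1 /i/ – V2 /a/: /np/; trying suffixes from longest down, /p/ is the first permitted one, so coda /n/ | onset /p/.
V2 /a/ – V3 /u/: cluster /rzr/ — the longest permitted-onset suffix is /zr/; onset = /zr/, preceding coda = /r/.
V3 /u/ – V4 /u/: /k/ → onset of the next syllable (single consonants are always licit onsets).
Result: zrin.par.zru.ku.
Syllable 3 is /zru/: onset /zr/, nucleus /u/, coda ∅.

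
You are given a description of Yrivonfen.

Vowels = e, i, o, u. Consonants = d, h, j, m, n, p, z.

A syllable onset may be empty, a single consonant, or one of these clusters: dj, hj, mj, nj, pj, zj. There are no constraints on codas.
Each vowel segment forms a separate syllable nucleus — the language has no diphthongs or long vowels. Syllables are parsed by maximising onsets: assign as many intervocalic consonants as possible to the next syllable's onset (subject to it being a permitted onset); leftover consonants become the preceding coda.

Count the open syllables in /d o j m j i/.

1

Vowels present: o, i; each is a nucleus, giving 2 syllables.
/o…i/ gap (V1→V2): /jmj/ — longest licit onset from the right is /mj/, leaving /j/ as coda.
Putting it together: doj.mji.
Classifying each syllable: /doj/ (closed), /mji/ (open).
Open syllables: 1.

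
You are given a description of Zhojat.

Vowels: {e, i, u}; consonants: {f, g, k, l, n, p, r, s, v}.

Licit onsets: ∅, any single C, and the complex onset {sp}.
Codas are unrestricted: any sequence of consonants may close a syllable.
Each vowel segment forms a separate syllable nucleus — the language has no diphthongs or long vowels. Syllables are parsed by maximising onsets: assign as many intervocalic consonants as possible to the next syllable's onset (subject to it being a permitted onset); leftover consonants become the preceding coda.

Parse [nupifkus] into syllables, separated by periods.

The vowels are u, i, u — 3 nuclei, so 3 syllables.
V1 /u/ – V2 /i/: just /p/ — single C goes to the following onset.
V2 /i/ – V3 /u/: /fk/; trying suffixes from longest down, /k/ is the first permitted one, so coda /f/ | onset /k/.

nu.pif.kus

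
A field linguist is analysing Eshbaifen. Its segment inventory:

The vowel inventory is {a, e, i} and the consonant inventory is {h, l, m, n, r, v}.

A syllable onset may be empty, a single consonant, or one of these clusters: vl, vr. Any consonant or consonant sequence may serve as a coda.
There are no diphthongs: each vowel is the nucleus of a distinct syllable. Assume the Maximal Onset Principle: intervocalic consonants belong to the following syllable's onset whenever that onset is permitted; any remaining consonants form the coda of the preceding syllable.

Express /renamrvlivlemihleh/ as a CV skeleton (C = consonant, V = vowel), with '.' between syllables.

The vowels are e, a, i, e, i, e — 6 nuclei, so 6 syllables.
V1 /e/ – V2 /a/: just /n/ — single C goes to the following onset.
V2 /a/ – V3 /i/: /mrvl/ — longest licit onset from the right is /vl/, leaving /mr/ as coda.
V3 /i/ – V4 /e/: /vl/ is a licit onset in full, so it all attaches to the next syllable.
V4 /e/ – V5 /i/: /m/ is a single consonant, so it becomes the next onset.
V5 /i/ – V6 /e/: /hl/ splits as /h/ + /l/ (/l/ is the longest suffix that is a licit onset).
Syllabification: re.namr.vli.vle.mih.leh.
Mapping each syllable to C/V: /re/ → CV, /namr/ → CVCC, /vli/ → CCV, /vle/ → CCV, /mih/ → CVC, /leh/ → CVC.

CV.CVCC.CCV.CCV.CVC.CVC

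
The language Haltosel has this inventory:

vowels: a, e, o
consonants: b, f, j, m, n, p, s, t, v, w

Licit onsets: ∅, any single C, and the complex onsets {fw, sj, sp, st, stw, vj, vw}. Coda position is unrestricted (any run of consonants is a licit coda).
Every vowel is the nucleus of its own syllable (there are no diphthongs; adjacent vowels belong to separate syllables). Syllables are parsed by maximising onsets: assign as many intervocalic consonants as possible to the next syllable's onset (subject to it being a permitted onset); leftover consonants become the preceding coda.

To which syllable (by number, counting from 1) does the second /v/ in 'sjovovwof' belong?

3

Vowels present: o, o, o; each is a nucleus, giving 3 syllables.
/o…o/ gap (V1→V2): just /v/ — single C goes to the following onset.
/o…o/ gap (V2→V3): cluster /vw/ — /vw/ is itself a permitted onset, so the whole cluster goes right; preceding coda = ∅.
So the parse is sjo.vo.vwof.
The second /v/ is in the onset of syllable 3 (/vwof/).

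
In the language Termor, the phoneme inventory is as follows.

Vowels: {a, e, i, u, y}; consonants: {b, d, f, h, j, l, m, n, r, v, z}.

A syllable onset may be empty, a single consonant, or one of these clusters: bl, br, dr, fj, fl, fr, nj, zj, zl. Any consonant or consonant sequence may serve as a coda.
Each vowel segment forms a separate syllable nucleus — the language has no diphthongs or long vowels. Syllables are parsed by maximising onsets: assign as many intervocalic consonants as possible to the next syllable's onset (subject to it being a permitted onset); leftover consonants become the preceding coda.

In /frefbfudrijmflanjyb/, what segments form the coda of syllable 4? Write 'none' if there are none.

none

The vowels are e, u, i, a, y — 5 nuclei, so 5 syllables.
V1 /e/ – V2 /u/: cluster /fbf/ — the longest permitted-onset suffix is /f/; onset = /f/, preceding coda = /fb/.
V2 /u/ – V3 /i/: /dr/ — entire cluster is a permitted onset → onset /dr/, coda ∅.
V3 /i/ – V4 /a/: /jmfl/ — longest licit onset from the right is /fl/, leaving /jm/ as coda.
V4 /a/ – V5 /y/: /nj/ — entire cluster is a permitted onset → onset /nj/, coda ∅.
Syllabification: frefb.fu.drijm.fla.njyb.
Syllable 4 is /fla/: onset /fl/, nucleus /a/, coda ∅.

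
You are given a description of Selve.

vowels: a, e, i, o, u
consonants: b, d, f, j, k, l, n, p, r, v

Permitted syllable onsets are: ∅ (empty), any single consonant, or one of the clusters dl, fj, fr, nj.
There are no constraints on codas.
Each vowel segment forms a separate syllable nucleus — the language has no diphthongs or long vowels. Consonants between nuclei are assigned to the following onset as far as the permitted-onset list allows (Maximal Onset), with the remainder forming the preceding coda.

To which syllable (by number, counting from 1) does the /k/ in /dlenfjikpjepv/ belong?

2

The vowels are e, i, e — 3 nuclei, so 3 syllables.
V1 /e/ – V2 /i/: cluster /nfj/ — the longest permitted-onset suffix is /fj/; onset = /fj/, preceding coda = /n/.
V2 /i/ – V3 /e/: /kpj/; trying suffixes from longest down, /j/ is the first permitted one, so coda /kp/ | onset /j/.
So the parse is dlen.fjikp.jepv.
The /k/ is in the coda of syllable 2 (/fjikp/).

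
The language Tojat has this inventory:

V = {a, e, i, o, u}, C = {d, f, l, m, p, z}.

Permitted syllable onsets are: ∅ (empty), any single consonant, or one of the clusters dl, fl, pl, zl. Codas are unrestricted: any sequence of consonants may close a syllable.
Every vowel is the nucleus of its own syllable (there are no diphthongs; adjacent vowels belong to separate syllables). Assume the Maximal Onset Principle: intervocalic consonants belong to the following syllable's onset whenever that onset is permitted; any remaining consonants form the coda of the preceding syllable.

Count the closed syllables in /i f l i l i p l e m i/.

Vowels present: i, i, i, e, i; each is a nucleus, giving 5 syllables.
/i…i/ gap (V1→V2): /fl/ — entire cluster is a permitted onset → onset /fl/, coda ∅.
/i…i/ gap (V2→V3): /l/ is a single consonant, so it becomes the next onset.
/i…e/ gap (V3→V4): /pl/ — entire cluster is a permitted onset → onset /pl/, coda ∅.
/e…i/ gap (V4→V5): /m/ is a single consonant, so it becomes the next onset.
Syllabification: i.fli.li.ple.mi.
Classifying each syllable: /i/ (open), /fli/ (open), /li/ (open), /ple/ (open), /mi/ (open).
Closed syllables: 0.

0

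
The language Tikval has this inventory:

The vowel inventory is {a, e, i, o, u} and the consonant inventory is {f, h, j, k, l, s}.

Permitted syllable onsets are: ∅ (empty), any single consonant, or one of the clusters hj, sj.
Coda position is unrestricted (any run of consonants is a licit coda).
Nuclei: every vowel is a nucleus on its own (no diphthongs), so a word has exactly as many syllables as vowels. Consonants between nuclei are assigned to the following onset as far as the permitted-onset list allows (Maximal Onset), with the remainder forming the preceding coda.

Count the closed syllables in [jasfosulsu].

2

Nuclei (vowels): a, o, u, u → 4 syllables.
V1 /a/ – V2 /o/: /sf/ splits as /s/ + /f/ (/f/ is the longest suffix that is a licit onset).
V2 /o/ – V3 /u/: just /s/ — single C goes to the following onset.
V3 /u/ – V4 /u/: /ls/; trying suffixes from longest down, /s/ is the first permitted one, so coda /l/ | onset /s/.
Putting it together: jas.fo.sul.su.
Classifying each syllable: /jas/ (closed), /fo/ (open), /sul/ (closed), /su/ (open).
Closed syllables: 2.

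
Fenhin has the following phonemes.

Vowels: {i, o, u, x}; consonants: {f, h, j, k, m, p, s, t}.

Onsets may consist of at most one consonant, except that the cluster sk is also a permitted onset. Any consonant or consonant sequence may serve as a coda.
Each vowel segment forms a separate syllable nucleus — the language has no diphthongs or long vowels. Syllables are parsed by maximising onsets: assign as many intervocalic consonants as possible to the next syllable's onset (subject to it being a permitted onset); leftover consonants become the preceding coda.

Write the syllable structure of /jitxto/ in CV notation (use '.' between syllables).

Nuclei (vowels): i, x, o → 3 syllables.
Between /i/ (V1) and /x/ (V2): just /t/ — single C goes to the following onset.
Between /x/ (V2) and /o/ (V3): /t/ → onset of the next syllable (single consonants are always licit onsets).
So the parse is ji.tx.to.
Mapping each syllable to C/V: /ji/ → CV, /tx/ → CV, /to/ → CV.

CV.CV.CV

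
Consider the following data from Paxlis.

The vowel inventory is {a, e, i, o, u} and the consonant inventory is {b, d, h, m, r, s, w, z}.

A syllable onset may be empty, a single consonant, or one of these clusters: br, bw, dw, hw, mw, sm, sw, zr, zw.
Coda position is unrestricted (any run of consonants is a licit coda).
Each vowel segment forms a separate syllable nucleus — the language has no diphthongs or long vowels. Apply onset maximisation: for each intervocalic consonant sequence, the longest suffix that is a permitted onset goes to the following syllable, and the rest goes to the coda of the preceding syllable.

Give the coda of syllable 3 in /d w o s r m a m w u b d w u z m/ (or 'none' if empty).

b

Vowels present: o, a, u, u; each is a nucleus, giving 4 syllables.
Between /o/ (V1) and /a/ (V2): cluster /srm/ — the longest permitted-onset suffix is /m/; onset = /m/, preceding coda = /sr/.
Between /a/ (V2) and /u/ (V3): /mw/ is a licit onset in full, so it all attaches to the next syllable.
Between /u/ (V3) and /u/ (V4): /bdw/ splits as /b/ + /dw/ (/dw/ is the longest suffix that is a licit onset).
Putting it together: dwosr.ma.mwub.dwuzm.
Syllable 3 is /mwub/: onset /mw/, nucleus /u/, coda /b/.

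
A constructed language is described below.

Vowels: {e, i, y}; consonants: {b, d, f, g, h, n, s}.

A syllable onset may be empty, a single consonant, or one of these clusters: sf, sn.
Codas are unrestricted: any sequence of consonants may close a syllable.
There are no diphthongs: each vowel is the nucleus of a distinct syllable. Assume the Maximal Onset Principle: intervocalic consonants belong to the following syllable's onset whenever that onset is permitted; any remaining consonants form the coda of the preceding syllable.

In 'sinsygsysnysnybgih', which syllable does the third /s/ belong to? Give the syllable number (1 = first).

3

The vowels are i, y, y, y, y, i — 6 nuclei, so 6 syllables.
σ1/σ2 boundary: /ns/; trying suffixes from longest down, /s/ is the first permitted one, so coda /n/ | onset /s/.
σ2/σ3 boundary: cluster /gs/ — the longest permitted-onset suffix is /s/; onset = /s/, preceding coda = /g/.
σ3/σ4 boundary: cluster /sn/ — /sn/ is itself a permitted onset, so the whole cluster goes right; preceding coda = ∅.
σ4/σ5 boundary: /sn/ is a licit onset in full, so it all attaches to the next syllable.
σ5/σ6 boundary: /bg/ splits as /b/ + /g/ (/g/ is the longest suffix that is a licit onset).
Result: sin.syg.sy.sny.snyb.gih.
The third /s/ is in the onset of syllable 3 (/sy/).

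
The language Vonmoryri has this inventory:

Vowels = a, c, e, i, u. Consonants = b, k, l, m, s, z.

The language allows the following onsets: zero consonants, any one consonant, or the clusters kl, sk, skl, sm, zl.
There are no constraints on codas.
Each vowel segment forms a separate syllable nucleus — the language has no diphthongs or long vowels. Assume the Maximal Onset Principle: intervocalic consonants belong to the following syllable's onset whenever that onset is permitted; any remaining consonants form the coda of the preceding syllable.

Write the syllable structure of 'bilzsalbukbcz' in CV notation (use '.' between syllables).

Vowels present: i, a, u, c; each is a nucleus, giving 4 syllables.
V1 /i/ – V2 /a/: cluster /lzs/ — the longest permitted-onset suffix is /s/; onset = /s/, preceding coda = /lz/.
V2 /a/ – V3 /u/: cluster /lb/ — the longest permitted-onset suffix is /b/; onset = /b/, preceding coda = /l/.
V3 /u/ – V4 /c/: /kb/; trying suffixes from longest down, /b/ is the first permitted one, so coda /k/ | onset /b/.
Result: bilz.sal.buk.bcz.
Mapping each syllable to C/V: /bilz/ → CVCC, /sal/ → CVC, /buk/ → CVC, /bcz/ → CVC.

CVCC.CVC.CVC.CVC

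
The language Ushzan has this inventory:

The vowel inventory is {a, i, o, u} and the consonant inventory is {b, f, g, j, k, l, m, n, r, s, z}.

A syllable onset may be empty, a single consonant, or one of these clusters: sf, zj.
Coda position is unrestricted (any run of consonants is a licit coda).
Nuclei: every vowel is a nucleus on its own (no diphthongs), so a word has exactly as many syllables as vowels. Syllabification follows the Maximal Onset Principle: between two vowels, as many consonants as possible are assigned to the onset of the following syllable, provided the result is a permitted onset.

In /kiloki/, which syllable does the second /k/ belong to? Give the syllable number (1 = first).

3

Vowels present: i, o, i; each is a nucleus, giving 3 syllables.
Between /i/ (V1) and /o/ (V2): /l/ → onset of the next syllable (single consonants are always licit onsets).
Between /o/ (V2) and /i/ (V3): /k/ is a single consonant, so it becomes the next onset.
Result: ki.lo.ki.
The second /k/ is in the onset of syllable 3 (/ki/).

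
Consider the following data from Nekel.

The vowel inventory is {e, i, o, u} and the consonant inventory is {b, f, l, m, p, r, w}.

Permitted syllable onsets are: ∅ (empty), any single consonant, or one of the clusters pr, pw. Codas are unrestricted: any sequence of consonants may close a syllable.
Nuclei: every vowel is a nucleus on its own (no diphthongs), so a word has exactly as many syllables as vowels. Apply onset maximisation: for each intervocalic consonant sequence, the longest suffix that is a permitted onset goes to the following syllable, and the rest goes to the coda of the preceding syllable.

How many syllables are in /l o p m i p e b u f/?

4

Nuclei (vowels): o, i, e, u → 4 syllables.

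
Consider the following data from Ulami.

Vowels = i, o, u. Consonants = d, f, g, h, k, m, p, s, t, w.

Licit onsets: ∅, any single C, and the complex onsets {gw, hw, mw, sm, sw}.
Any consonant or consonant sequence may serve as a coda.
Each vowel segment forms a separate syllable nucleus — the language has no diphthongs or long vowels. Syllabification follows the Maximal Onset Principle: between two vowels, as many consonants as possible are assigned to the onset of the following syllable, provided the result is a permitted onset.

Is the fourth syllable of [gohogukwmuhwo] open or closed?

Nuclei (vowels): o, o, u, u, o → 5 syllables.
Between /o/ (V1) and /o/ (V2): /h/ is a single consonant, so it becomes the next onset.
Between /o/ (V2) and /u/ (V3): just /g/ — single C goes to the following onset.
Between /u/ (V3) and /u/ (V4): cluster /kwm/ — the longest permitted-onset suffix is /m/; onset = /m/, preceding coda = /kw/.
Between /u/ (V4) and /o/ (V5): /hw/ is a licit onset in full, so it all attaches to the next syllable.
Putting it together: go.ho.gukw.mu.hwo.
Syllable 4 is /mu/; it ends in its nucleus with no coda, so it is open.

open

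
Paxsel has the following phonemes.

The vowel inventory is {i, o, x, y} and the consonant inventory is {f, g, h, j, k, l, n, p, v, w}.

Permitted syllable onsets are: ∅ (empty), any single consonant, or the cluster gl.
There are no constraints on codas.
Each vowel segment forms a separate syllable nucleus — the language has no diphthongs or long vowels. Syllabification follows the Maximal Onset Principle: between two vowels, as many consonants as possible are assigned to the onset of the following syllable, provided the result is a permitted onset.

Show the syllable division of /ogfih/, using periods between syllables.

og.fih

Vowels present: o, i; each is a nucleus, giving 2 syllables.
V1 /o/ – V2 /i/: /gf/; trying suffixes from longest down, /f/ is the first permitted one, so coda /g/ | onset /f/.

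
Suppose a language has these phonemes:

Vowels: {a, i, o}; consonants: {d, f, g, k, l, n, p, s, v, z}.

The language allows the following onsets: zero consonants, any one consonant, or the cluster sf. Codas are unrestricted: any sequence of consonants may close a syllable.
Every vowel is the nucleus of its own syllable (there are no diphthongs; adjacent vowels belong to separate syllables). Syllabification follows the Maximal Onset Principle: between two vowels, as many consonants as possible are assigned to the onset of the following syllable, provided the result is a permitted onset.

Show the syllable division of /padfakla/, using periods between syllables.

Nuclei (vowels): a, a, a → 3 syllables.
/a…a/ gap (V1→V2): cluster /df/ — the longest permitted-onset suffix is /f/; onset = /f/, preceding coda = /d/.
/a…a/ gap (V2→V3): /kl/ — longest licit onset from the right is /l/, leaving /k/ as coda.

pad.fak.la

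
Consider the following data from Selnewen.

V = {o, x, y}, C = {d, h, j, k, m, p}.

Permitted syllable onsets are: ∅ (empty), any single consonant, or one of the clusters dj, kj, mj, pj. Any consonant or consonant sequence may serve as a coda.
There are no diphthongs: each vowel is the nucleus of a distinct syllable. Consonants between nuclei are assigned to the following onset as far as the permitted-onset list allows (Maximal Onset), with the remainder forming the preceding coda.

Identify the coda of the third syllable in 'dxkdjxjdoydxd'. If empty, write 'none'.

Vowels present: x, x, o, y, x; each is a nucleus, giving 5 syllables.
σ1/σ2 boundary: cluster /kdj/ — the longest permitted-onset suffix is /dj/; onset = /dj/, preceding coda = /k/.
σ2/σ3 boundary: /jd/; trying suffixes from longest down, /d/ is the first permitted one, so coda /j/ | onset /d/.
σ3/σ4 boundary: no consonants, so the boundary falls immediately after /o/.
σ4/σ5 boundary: just /d/ — single C goes to the following onset.
So the parse is dxk.djxj.do.y.dxd.
Syllable 3 is /do/: onset /d/, nucleus /o/, coda ∅.

none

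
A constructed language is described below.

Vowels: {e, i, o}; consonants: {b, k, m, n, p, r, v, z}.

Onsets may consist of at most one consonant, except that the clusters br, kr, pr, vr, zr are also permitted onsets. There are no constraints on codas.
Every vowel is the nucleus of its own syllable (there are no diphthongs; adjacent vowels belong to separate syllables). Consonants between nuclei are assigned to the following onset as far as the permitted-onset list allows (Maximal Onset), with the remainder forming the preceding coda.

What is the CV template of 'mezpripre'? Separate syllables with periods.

Vowels present: e, i, e; each is a nucleus, giving 3 syllables.
Between /e/ (V1) and /i/ (V2): cluster /zpr/ — the longest permitted-onset suffix is /pr/; onset = /pr/, preceding coda = /z/.
Between /i/ (V2) and /e/ (V3): cluster /pr/ — /pr/ is itself a permitted onset, so the whole cluster goes right; preceding coda = ∅.
So the parse is mez.pri.pre.
Mapping each syllable to C/V: /mez/ → CVC, /pri/ → CCV, /pre/ → CCV.

CVC.CCV.CCV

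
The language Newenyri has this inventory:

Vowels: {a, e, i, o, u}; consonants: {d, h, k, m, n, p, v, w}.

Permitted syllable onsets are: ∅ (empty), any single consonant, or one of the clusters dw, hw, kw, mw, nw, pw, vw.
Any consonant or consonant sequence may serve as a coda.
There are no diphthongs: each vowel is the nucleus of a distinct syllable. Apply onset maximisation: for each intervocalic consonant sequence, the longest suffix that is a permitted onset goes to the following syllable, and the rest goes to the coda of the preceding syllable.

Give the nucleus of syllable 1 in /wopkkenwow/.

o

The vowels are o, e, o — 3 nuclei, so 3 syllables.
The first nucleus (vowel 1 from the left) is /o/.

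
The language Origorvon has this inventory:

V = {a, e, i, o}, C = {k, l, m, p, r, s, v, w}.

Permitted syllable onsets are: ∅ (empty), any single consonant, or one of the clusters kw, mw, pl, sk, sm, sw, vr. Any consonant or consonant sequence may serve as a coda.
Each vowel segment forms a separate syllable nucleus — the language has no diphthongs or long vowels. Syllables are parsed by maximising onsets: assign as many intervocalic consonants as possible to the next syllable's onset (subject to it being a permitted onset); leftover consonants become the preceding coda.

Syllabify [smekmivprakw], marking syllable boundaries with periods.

The vowels are e, i, a — 3 nuclei, so 3 syllables.
/e…i/ gap (V1→V2): /km/ — longest licit onset from the right is /m/, leaving /k/ as coda.
/i…a/ gap (V2→V3): /vpr/ splits as /vp/ + /r/ (/r/ is the longest suffix that is a licit onset).

smek.mivp.rakw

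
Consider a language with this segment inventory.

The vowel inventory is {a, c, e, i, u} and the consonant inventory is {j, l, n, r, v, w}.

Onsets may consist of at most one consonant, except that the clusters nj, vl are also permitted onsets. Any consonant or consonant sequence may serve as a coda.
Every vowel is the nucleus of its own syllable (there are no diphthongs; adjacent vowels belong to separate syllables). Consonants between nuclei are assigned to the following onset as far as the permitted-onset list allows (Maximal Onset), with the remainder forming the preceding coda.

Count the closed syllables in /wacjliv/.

2

The vowels are a, c, i — 3 nuclei, so 3 syllables.
V1 /a/ – V2 /c/: hiatus — the boundary sits between the two vowels.
V2 /c/ – V3 /i/: /jl/ splits as /j/ + /l/ (/l/ is the longest suffix that is a licit onset).
So the parse is wa.cj.liv.
Classifying each syllable: /wa/ (open), /cj/ (closed), /liv/ (closed).
Closed syllables: 2.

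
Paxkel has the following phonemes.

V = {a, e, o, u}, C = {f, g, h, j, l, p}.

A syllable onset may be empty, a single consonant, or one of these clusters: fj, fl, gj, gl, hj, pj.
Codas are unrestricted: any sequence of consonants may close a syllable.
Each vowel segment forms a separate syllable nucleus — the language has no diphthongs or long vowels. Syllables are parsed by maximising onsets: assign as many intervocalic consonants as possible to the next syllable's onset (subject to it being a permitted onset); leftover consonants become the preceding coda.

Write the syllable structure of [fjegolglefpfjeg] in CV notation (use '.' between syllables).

Vowels present: e, o, e, e; each is a nucleus, giving 4 syllables.
/e…o/ gap (V1→V2): just /g/ — single C goes to the following onset.
/o…e/ gap (V2→V3): cluster /lgl/ — the longest permitted-onset suffix is /gl/; onset = /gl/, preceding coda = /l/.
/e…e/ gap (V3→V4): /fpfj/ — longest licit onset from the right is /fj/, leaving /fp/ as coda.
Result: fje.gol.glefp.fjeg.
Mapping each syllable to C/V: /fje/ → CCV, /gol/ → CVC, /glefp/ → CCVCC, /fjeg/ → CCVC.

CCV.CVC.CCVCC.CCVC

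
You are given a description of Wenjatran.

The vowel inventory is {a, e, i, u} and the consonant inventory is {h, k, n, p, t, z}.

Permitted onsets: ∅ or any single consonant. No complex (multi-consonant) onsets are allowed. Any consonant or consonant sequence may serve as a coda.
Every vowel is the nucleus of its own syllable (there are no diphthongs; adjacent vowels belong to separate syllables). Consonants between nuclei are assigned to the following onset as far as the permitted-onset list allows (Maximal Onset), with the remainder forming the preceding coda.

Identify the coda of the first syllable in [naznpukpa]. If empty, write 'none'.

zn

Vowels present: a, u, a; each is a nucleus, giving 3 syllables.
/a…u/ gap (V1→V2): /znp/ splits as /zn/ + /p/ (/p/ is the longest suffix that is a licit onset).
/u…a/ gap (V2→V3): cluster /kp/ — the longest permitted-onset suffix is /p/; onset = /p/, preceding coda = /k/.
So the parse is nazn.puk.pa.
Syllable 1 is /nazn/: onset /n/, nucleus /a/, coda /zn/.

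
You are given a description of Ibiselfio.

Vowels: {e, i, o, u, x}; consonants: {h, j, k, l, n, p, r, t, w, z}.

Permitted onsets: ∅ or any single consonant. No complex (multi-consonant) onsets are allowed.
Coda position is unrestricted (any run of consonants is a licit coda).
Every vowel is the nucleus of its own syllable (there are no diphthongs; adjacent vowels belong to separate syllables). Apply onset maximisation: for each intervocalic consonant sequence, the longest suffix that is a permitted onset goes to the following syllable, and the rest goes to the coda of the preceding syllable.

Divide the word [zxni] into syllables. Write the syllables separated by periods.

zx.ni

Vowels present: x, i; each is a nucleus, giving 2 syllables.
σ1/σ2 boundary: just /n/ — single C goes to the following onset.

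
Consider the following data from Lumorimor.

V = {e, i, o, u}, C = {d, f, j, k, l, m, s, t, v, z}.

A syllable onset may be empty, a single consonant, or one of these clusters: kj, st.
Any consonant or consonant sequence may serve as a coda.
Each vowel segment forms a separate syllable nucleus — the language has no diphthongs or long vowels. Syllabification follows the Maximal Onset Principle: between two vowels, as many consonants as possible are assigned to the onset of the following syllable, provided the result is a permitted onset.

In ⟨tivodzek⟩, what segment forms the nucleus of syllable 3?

e

Vowels present: i, o, e; each is a nucleus, giving 3 syllables.
The third nucleus (vowel 3 from the left) is /e/.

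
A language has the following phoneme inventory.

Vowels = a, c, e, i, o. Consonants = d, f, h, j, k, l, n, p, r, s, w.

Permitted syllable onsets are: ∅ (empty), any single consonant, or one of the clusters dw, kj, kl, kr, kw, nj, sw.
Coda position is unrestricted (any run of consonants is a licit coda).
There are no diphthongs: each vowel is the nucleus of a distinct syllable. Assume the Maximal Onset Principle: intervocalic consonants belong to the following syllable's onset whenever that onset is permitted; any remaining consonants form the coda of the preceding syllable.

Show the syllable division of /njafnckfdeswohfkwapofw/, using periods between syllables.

njaf.nckf.de.swohf.kwa.pofw

Nuclei (vowels): a, c, e, o, a, o → 6 syllables.
V1 /a/ – V2 /c/: /fn/; trying suffixes from longest down, /n/ is the first permitted one, so coda /f/ | onset /n/.
V2 /c/ – V3 /e/: cluster /kfd/ — the longest permitted-onset suffix is /d/; onset = /d/, preceding coda = /kf/.
V3 /e/ – V4 /o/: cluster /sw/ — /sw/ is itself a permitted onset, so the whole cluster goes right; preceding coda = ∅.
V4 /o/ – V5 /a/: /hfkw/ splits as /hf/ + /kw/ (/kw/ is the longest suffix that is a licit onset).
V5 /a/ – V6 /o/: /p/ is a single consonant, so it becomes the next onset.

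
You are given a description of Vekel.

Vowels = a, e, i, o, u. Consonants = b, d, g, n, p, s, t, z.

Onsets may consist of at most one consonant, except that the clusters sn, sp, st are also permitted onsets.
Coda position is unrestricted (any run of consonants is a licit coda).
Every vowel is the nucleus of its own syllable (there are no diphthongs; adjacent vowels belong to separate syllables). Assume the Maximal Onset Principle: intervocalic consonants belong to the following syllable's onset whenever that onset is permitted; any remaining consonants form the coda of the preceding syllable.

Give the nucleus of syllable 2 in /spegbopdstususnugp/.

o

Nuclei (vowels): e, o, u, u, u → 5 syllables.
The second nucleus (vowel 2 from the left) is /o/.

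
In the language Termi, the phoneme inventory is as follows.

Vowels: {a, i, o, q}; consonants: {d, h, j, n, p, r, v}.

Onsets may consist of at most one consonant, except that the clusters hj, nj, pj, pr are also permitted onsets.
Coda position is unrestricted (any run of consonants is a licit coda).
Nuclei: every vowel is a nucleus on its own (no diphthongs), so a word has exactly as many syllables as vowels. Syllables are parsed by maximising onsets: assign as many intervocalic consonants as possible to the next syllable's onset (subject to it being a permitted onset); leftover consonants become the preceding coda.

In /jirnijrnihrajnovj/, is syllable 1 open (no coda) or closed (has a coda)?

closed

The vowels are i, i, i, a, o — 5 nuclei, so 5 syllables.
V1 /i/ – V2 /i/: /rn/ splits as /r/ + /n/ (/n/ is the longest suffix that is a licit onset).
V2 /i/ – V3 /i/: /jrn/ splits as /jr/ + /n/ (/n/ is the longest suffix that is a licit onset).
V3 /i/ – V4 /a/: /hr/; trying suffixes from longest down, /r/ is the first permitted one, so coda /h/ | onset /r/.
V4 /a/ – V5 /o/: /jn/; trying suffixes from longest down, /n/ is the first permitted one, so coda /j/ | onset /n/.
Putting it together: jir.nijr.nih.raj.novj.
Syllable 1 is /jir/ with coda /r/, so it is closed.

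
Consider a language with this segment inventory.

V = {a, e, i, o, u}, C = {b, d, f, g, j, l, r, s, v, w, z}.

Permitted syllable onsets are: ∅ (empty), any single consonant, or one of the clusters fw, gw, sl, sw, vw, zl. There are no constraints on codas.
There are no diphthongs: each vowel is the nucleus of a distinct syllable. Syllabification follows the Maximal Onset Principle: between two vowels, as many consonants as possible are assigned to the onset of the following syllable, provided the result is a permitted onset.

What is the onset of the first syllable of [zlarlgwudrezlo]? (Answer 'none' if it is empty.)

zl

Nuclei (vowels): a, u, e, o → 4 syllables.
σ1/σ2 boundary: /rlgw/ splits as /rl/ + /gw/ (/gw/ is the longest suffix that is a licit onset).
σ2/σ3 boundary: /dr/ splits as /d/ + /r/ (/r/ is the longest suffix that is a licit onset).
σ3/σ4 boundary: cluster /zl/ — /zl/ is itself a permitted onset, so the whole cluster goes right; preceding coda = ∅.
So the parse is zlarl.gwud.re.zlo.
Syllable 1 is /zlarl/: onset /zl/, nucleus /a/, coda /rl/.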